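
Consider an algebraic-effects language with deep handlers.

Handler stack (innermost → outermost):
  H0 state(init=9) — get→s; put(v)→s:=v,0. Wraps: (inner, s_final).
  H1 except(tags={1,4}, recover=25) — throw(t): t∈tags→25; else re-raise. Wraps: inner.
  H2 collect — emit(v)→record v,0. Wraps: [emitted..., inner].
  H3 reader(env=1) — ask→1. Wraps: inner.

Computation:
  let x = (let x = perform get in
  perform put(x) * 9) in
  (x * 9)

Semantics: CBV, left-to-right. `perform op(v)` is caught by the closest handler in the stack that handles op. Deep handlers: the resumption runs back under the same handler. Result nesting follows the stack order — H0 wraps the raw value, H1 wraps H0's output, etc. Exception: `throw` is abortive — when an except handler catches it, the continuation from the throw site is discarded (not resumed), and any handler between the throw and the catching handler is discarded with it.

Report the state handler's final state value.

Answer: 9

Evaluation trace:
get @ H0 ⇒ 9
put(9) @ H0 ⇒ s:=9
H0 returns (0, 9)
H1 returns (0, 9)
H2 returns [(0, 9)]
H3 returns [(0, 9)]
= [(0, 9)]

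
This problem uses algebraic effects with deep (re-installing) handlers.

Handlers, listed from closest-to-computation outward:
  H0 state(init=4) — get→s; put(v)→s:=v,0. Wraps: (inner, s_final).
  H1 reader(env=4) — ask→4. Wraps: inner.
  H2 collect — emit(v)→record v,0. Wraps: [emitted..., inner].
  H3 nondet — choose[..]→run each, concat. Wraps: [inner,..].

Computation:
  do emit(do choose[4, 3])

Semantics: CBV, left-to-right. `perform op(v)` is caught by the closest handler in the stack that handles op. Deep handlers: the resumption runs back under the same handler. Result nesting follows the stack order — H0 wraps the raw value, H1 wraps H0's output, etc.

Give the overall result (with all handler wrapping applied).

Step-by-step:
choose[4, 3] @ H3
  branch[0] choose=4:
    emit(4) @ H2 ⇒ out+=4
    H0 returns (0, 4)
    H1 returns (0, 4)
    H2 returns [4, (0, 4)]
    H3 returns [[4, (0, 4)]]
  branch[1] choose=3:
    emit(3) @ H2 ⇒ out+=3
    H0 returns (0, 4)
    H1 returns (0, 4)
    H2 returns [3, (0, 4)]
    H3 returns [[3, (0, 4)]]
= [[4, (0, 4)], [3, (0, 4)]]

Answer: [[4, (0, 4)], [3, (0, 4)]]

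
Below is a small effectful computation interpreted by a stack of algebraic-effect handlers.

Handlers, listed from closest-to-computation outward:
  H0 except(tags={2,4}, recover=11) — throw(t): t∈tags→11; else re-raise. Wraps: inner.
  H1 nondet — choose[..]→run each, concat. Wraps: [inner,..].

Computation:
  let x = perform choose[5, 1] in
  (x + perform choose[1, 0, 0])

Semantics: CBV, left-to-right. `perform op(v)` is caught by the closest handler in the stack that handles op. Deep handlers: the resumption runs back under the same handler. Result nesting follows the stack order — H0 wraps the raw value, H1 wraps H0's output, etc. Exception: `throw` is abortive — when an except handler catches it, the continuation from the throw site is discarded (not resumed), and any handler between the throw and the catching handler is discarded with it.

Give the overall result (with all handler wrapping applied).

Step-by-step:
choose[5, 1] @ H1
  branch[0] choose=5:
    choose[1, 0, 0] @ H1
      branch[0] choose=1:
        H0 returns 6
        H1 returns [6]
      branch[1] choose=0:
        H0 returns 5
        H1 returns [5]
      branch[2] choose=0:
        H0 returns 5
        H1 returns [5]
  branch[1] choose=1:
    choose[1, 0, 0] @ H1
      branch[0] choose=1:
        H0 returns 2
        H1 returns [2]
      branch[1] choose=0:
        H0 returns 1
        H1 returns [1]
      branch[2] choose=0:
        H0 returns 1
        H1 returns [1]
= [6, 5, 5, 2, 1, 1]

Answer: [6, 5, 5, 2, 1, 1]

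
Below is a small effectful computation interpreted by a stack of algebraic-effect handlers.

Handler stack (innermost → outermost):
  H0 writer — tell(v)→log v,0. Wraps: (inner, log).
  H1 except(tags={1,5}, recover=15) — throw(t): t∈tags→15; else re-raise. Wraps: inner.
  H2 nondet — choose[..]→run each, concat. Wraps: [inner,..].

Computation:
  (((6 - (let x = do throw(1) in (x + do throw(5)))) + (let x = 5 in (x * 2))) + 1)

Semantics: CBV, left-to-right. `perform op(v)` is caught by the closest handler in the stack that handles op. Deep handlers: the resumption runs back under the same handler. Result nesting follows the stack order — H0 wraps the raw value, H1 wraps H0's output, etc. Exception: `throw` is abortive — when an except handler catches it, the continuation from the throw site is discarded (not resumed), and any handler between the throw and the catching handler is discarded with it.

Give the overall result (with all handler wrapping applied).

Answer: [15]

Step-by-step:
throw(1) @ H1 caught ⇒ 15
H2 returns [15]
= [15]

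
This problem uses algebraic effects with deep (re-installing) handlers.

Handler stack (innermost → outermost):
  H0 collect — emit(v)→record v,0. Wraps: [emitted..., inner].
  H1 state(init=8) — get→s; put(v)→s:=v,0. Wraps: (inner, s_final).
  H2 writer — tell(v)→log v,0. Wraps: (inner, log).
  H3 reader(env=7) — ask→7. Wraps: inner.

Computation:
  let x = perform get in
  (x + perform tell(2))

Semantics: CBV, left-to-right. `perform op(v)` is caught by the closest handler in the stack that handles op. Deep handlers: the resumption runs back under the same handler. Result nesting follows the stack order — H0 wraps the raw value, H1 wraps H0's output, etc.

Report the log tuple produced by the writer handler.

Answer: (2)

Evaluation trace:
get @ H1 ⇒ 8
tell(2) @ H2 ⇒ log+=2
H0 returns [8]
H1 returns ([8], 8)
H2 returns (([8], 8), (2))
H3 returns (([8], 8), (2))
= (([8], 8), (2))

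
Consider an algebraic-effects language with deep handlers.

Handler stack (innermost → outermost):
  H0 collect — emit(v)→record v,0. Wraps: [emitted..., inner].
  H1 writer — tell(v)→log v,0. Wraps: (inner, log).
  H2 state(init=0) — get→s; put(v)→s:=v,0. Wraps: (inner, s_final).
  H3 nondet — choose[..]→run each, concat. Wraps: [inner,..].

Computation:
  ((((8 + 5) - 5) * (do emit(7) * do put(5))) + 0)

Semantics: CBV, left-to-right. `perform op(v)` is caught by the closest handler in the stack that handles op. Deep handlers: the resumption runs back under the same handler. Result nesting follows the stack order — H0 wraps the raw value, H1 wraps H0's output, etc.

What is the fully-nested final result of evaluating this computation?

Working:
emit(7) @ H0 ⇒ out+=7
put(5) @ H2 ⇒ s:=5
H0 returns [7, 0]
H1 returns ([7, 0], ())
H2 returns (([7, 0], ()), 5)
H3 returns [(([7, 0], ()), 5)]
= [(([7, 0], ()), 5)]

Answer: [(([7, 0], ()), 5)]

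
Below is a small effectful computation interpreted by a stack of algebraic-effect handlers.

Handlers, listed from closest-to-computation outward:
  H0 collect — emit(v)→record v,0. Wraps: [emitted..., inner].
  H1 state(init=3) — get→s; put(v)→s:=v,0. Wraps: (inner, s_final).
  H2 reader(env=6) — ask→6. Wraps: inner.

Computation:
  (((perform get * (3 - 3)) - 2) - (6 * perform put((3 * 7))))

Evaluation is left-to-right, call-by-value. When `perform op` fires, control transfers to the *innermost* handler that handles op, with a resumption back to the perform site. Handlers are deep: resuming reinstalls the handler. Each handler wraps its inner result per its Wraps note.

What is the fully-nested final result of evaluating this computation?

Working:
get @ H1 ⇒ 3
put(21) @ H1 ⇒ s:=21
H0 returns [-2]
H1 returns ([-2], 21)
H2 returns ([-2], 21)
= ([-2], 21)

Answer: ([-2], 21)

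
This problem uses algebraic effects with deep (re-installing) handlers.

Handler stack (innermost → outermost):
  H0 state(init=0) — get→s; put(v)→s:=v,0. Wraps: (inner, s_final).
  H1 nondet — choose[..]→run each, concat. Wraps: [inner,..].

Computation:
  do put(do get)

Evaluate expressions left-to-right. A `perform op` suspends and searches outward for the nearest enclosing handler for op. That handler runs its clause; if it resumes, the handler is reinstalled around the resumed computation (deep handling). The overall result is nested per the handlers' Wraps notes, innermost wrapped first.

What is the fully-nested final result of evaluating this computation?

Step-by-step:
get @ H0 ⇒ 0
put(0) @ H0 ⇒ s:=0
H0 returns (0, 0)
H1 returns [(0, 0)]
= [(0, 0)]

Answer: [(0, 0)]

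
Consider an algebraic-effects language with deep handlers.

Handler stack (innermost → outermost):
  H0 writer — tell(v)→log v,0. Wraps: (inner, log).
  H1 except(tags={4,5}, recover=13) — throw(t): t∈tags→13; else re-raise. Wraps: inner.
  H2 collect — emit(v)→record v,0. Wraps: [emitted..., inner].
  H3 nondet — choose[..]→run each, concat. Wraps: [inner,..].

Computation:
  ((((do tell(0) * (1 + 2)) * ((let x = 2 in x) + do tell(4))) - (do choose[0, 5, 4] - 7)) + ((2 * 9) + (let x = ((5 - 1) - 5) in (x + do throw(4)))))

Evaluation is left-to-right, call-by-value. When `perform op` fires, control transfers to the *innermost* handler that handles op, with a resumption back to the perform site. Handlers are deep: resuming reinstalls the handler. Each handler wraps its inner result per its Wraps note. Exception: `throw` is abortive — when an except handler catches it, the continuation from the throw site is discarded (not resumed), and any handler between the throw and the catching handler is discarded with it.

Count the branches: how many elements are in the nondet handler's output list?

Working:
tell(0) @ H0 ⇒ log+=0
tell(4) @ H0 ⇒ log+=4
choose[0, 5, 4] @ H3
  branch[0] choose=0:
    throw(4) @ H1 caught ⇒ 13
    H2 returns [13]
    H3 returns [[13]]
  branch[1] choose=5:
    throw(4) @ H1 caught ⇒ 13
    H2 returns [13]
    H3 returns [[13]]
  branch[2] choose=4:
    throw(4) @ H1 caught ⇒ 13
    H2 returns [13]
    H3 returns [[13]]
= [[13], [13], [13]]

Answer: 3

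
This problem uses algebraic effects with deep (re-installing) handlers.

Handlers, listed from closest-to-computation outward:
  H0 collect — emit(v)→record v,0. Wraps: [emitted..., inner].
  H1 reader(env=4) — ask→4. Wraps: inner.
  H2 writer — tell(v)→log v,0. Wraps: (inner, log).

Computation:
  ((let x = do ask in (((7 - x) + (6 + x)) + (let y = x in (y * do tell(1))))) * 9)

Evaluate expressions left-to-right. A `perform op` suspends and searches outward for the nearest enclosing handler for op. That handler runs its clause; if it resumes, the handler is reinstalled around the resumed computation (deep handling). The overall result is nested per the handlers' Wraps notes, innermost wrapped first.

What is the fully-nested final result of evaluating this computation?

Answer: ([117], (1))

Step-by-step:
ask @ H1 ⇒ 4
tell(1) @ H2 ⇒ log+=1
H0 returns [117]
H1 returns [117]
H2 returns ([117], (1))
= ([117], (1))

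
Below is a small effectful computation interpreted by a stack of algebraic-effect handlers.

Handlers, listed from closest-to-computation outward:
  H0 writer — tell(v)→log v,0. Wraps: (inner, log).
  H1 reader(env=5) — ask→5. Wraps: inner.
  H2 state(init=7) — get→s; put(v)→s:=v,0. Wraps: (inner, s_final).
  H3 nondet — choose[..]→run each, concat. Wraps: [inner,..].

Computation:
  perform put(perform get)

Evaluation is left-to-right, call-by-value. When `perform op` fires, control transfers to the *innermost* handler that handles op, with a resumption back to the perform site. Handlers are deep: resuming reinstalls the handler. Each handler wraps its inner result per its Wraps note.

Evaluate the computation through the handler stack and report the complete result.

Answer: [((0, ()), 7)]

Evaluation trace:
get @ H2 ⇒ 7
put(7) @ H2 ⇒ s:=7
H0 returns (0, ())
H1 returns (0, ())
H2 returns ((0, ()), 7)
H3 returns [((0, ()), 7)]
= [((0, ()), 7)]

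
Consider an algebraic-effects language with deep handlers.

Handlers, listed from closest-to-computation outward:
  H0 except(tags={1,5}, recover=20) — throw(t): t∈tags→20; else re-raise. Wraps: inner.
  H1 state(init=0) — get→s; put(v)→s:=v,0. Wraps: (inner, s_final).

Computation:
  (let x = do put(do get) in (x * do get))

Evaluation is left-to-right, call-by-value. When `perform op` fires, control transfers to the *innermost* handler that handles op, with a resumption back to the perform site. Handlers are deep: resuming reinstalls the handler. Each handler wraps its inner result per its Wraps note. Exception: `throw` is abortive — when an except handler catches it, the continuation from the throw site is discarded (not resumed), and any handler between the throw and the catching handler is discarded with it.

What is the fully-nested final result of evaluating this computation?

Answer: (0, 0)

Working:
get @ H1 ⇒ 0
put(0) @ H1 ⇒ s:=0
get @ H1 ⇒ 0
H0 returns 0
H1 returns (0, 0)
= (0, 0)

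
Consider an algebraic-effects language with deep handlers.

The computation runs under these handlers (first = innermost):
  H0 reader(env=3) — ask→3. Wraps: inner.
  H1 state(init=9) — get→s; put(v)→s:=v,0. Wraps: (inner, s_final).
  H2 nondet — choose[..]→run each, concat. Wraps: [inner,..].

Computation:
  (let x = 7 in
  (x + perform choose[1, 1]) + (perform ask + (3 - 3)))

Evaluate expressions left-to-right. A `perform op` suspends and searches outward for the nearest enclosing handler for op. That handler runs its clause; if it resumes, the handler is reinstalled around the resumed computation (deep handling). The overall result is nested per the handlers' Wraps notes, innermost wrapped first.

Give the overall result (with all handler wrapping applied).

Working:
choose[1, 1] @ H2
  branch[0] choose=1:
    ask @ H0 ⇒ 3
    H0 returns 11
    H1 returns (11, 9)
    H2 returns [(11, 9)]
  branch[1] choose=1:
    ask @ H0 ⇒ 3
    H0 returns 11
    H1 returns (11, 9)
    H2 returns [(11, 9)]
= [(11, 9), (11, 9)]

Answer: [(11, 9), (11, 9)]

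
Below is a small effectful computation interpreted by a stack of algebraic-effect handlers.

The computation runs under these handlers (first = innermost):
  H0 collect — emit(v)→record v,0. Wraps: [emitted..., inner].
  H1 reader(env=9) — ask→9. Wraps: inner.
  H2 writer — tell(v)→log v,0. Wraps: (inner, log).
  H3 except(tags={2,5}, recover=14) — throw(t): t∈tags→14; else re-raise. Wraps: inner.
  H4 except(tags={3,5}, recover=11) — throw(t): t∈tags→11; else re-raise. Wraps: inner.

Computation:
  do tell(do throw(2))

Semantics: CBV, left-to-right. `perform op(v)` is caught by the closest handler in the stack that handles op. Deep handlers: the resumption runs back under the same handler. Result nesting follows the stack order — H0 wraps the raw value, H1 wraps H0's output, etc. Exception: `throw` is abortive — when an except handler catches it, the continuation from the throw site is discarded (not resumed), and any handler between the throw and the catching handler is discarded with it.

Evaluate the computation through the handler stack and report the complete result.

Answer: 14

Evaluation trace:
throw(2) @ H3 caught ⇒ 14
H4 returns 14
= 14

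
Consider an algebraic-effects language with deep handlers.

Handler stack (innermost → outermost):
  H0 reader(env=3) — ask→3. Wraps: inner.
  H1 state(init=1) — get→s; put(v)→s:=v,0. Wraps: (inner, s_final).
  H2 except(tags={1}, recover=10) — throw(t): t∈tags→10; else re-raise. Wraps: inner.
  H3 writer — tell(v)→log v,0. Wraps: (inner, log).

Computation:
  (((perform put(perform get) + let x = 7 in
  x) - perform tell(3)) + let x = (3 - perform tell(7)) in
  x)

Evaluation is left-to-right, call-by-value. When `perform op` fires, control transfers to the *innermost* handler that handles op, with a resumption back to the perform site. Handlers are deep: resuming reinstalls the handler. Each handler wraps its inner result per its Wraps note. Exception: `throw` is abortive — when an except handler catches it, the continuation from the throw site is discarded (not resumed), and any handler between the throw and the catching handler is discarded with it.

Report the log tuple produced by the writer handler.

Answer: (3, 7)

Working:
get @ H1 ⇒ 1
put(1) @ H1 ⇒ s:=1
tell(3) @ H3 ⇒ log+=3
tell(7) @ H3 ⇒ log+=7
H0 returns 10
H1 returns (10, 1)
H2 returns (10, 1)
H3 returns ((10, 1), (3, 7))
= ((10, 1), (3, 7))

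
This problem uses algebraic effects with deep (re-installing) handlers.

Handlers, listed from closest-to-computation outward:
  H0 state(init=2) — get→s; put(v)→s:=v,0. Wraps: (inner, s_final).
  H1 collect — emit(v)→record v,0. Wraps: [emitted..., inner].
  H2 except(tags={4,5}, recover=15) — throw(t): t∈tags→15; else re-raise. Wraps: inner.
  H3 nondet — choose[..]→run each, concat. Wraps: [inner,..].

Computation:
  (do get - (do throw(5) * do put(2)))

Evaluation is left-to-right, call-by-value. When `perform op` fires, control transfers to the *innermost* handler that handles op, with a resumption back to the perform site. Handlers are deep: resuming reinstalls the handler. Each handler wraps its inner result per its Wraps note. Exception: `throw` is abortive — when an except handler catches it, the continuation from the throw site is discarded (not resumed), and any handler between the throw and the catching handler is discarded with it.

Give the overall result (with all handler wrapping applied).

Answer: [15]

Evaluation trace:
get @ H0 ⇒ 2
throw(5) @ H2 caught ⇒ 15
H3 returns [15]
= [15]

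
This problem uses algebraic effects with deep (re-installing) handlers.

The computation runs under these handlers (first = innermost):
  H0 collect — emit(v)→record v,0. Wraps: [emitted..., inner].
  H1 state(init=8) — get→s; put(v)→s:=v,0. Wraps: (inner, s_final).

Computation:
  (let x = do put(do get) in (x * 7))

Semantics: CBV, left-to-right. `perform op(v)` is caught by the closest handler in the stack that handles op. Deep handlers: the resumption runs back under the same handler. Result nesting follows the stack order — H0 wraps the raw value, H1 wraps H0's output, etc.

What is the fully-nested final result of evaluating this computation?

Working:
get @ H1 ⇒ 8
put(8) @ H1 ⇒ s:=8
H0 returns [0]
H1 returns ([0], 8)
= ([0], 8)

Answer: ([0], 8)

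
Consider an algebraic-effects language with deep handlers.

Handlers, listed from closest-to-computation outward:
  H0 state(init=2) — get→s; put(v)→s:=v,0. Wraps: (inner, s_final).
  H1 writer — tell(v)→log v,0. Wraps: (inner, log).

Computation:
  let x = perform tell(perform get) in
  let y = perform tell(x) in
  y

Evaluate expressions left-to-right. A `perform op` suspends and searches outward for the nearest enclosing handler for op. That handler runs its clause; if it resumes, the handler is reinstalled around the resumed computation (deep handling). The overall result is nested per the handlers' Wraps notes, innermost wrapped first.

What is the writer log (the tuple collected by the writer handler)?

Working:
get @ H0 ⇒ 2
tell(2) @ H1 ⇒ log+=2
tell(0) @ H1 ⇒ log+=0
H0 returns (0, 2)
H1 returns ((0, 2), (2, 0))
= ((0, 2), (2, 0))

Answer: (2, 0)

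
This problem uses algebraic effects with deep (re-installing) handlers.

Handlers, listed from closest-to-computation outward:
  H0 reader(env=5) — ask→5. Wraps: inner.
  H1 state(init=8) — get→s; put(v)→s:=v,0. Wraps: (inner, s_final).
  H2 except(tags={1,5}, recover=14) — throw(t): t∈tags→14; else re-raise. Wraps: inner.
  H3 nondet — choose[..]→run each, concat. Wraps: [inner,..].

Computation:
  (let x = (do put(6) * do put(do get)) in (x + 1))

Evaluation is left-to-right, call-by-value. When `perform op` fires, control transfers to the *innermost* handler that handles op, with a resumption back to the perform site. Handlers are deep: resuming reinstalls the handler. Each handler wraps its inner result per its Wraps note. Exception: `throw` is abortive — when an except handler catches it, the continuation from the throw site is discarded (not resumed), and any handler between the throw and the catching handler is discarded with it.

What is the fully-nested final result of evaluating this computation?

Working:
put(6) @ H1 ⇒ s:=6
get @ H1 ⇒ 6
put(6) @ H1 ⇒ s:=6
H0 returns 1
H1 returns (1, 6)
H2 returns (1, 6)
H3 returns [(1, 6)]
= [(1, 6)]

Answer: [(1, 6)]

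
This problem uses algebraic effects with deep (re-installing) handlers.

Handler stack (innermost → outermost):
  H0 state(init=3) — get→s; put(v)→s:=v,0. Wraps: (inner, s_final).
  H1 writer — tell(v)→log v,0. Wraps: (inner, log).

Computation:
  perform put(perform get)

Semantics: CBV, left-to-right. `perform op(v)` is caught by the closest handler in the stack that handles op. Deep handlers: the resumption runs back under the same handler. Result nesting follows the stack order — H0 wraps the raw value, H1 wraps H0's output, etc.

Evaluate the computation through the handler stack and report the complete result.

Evaluation trace:
get @ H0 ⇒ 3
put(3) @ H0 ⇒ s:=3
H0 returns (0, 3)
H1 returns ((0, 3), ())
= ((0, 3), ())

Answer: ((0, 3), ())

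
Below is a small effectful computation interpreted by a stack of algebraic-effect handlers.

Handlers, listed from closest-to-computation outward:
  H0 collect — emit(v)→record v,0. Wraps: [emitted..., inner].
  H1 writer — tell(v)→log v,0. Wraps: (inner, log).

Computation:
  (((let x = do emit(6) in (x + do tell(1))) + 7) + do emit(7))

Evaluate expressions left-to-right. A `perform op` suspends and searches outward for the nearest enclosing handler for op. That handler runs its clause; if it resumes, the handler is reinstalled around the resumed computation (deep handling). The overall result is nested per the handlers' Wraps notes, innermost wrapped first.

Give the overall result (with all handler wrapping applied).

Working:
emit(6) @ H0 ⇒ out+=6
tell(1) @ H1 ⇒ log+=1
emit(7) @ H0 ⇒ out+=7
H0 returns [6, 7, 7]
H1 returns ([6, 7, 7], (1))
= ([6, 7, 7], (1))

Answer: ([6, 7, 7], (1))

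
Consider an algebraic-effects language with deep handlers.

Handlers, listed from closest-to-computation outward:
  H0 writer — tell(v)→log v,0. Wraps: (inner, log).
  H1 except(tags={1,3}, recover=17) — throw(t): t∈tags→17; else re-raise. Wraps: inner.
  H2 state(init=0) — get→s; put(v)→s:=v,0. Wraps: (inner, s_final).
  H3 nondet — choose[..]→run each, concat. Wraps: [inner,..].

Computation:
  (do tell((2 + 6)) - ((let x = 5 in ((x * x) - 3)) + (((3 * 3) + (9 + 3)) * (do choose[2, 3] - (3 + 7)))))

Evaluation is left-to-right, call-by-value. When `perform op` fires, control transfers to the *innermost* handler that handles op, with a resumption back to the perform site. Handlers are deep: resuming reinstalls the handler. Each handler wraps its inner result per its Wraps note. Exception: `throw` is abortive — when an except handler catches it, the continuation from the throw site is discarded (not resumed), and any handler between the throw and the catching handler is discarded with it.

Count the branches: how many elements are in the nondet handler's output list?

Answer: 2

Step-by-step:
tell(8) @ H0 ⇒ log+=8
choose[2, 3] @ H3
  branch[0] choose=2:
    H0 returns (146, (8))
    H1 returns (146, (8))
    H2 returns ((146, (8)), 0)
    H3 returns [((146, (8)), 0)]
  branch[1] choose=3:
    H0 returns (125, (8))
    H1 returns (125, (8))
    H2 returns ((125, (8)), 0)
    H3 returns [((125, (8)), 0)]
= [((146, (8)), 0), ((125, (8)), 0)]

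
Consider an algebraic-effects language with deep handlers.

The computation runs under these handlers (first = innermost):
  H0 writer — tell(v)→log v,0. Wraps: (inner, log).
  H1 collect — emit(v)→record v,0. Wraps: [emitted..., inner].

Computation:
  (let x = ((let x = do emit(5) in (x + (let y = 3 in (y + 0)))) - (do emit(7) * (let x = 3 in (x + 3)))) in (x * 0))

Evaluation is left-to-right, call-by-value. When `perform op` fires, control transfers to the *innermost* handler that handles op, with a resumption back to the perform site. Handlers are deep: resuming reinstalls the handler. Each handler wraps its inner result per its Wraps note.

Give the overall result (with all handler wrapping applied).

Step-by-step:
emit(5) @ H1 ⇒ out+=5
emit(7) @ H1 ⇒ out+=7
H0 returns (0, ())
H1 returns [5, 7, (0, ())]
= [5, 7, (0, ())]

Answer: [5, 7, (0, ())]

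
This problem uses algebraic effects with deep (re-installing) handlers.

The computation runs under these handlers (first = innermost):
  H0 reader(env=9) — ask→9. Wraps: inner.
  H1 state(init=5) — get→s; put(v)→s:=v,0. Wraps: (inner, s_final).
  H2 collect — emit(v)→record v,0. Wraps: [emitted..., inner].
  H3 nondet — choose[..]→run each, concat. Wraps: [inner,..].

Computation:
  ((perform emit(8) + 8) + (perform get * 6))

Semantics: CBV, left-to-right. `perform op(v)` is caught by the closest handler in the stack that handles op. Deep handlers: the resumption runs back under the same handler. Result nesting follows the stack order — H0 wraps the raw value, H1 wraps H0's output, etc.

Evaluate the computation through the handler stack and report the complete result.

Evaluation trace:
emit(8) @ H2 ⇒ out+=8
get @ H1 ⇒ 5
H0 returns 38
H1 returns (38, 5)
H2 returns [8, (38, 5)]
H3 returns [[8, (38, 5)]]
= [[8, (38, 5)]]

Answer: [[8, (38, 5)]]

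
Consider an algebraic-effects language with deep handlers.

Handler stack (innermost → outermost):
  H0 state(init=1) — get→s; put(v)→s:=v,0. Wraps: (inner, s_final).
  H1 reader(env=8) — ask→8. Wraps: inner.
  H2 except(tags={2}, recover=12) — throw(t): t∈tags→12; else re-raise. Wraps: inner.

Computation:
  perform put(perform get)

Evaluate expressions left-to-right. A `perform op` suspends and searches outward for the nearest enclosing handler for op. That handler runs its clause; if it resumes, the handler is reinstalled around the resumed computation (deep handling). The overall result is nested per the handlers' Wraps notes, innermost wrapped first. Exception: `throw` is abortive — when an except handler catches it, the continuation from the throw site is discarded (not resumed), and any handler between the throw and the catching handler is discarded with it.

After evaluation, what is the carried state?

Answer: 1

Step-by-step:
get @ H0 ⇒ 1
put(1) @ H0 ⇒ s:=1
H0 returns (0, 1)
H1 returns (0, 1)
H2 returns (0, 1)
= (0, 1)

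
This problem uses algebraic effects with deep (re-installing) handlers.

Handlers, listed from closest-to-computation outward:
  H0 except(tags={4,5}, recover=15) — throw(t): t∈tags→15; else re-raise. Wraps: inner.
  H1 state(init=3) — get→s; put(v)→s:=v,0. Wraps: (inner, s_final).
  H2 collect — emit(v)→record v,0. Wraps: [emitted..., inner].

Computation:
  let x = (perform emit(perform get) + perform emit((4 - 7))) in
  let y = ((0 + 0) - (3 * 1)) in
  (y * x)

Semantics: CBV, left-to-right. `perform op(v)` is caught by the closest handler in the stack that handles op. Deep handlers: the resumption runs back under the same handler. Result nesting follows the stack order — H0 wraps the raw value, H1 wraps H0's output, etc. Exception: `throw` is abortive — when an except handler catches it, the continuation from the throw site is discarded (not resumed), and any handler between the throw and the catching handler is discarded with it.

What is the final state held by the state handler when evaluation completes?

Evaluation trace:
get @ H1 ⇒ 3
emit(3) @ H2 ⇒ out+=3
emit(-3) @ H2 ⇒ out+=-3
H0 returns 0
H1 returns (0, 3)
H2 returns [3, -3, (0, 3)]
= [3, -3, (0, 3)]

Answer: 3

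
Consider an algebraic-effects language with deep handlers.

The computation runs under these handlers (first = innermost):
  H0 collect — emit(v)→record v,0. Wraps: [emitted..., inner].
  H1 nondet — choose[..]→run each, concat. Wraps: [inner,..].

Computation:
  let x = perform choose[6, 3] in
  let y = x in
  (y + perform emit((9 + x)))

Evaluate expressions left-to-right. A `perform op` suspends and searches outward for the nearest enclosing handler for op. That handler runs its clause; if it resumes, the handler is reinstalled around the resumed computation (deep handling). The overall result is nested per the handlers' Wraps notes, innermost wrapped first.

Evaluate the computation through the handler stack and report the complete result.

Working:
choose[6, 3] @ H1
  branch[0] choose=6:
    emit(15) @ H0 ⇒ out+=15
    H0 returns [15, 6]
    H1 returns [[15, 6]]
  branch[1] choose=3:
    emit(12) @ H0 ⇒ out+=12
    H0 returns [12, 3]
    H1 returns [[12, 3]]
= [[15, 6], [12, 3]]

Answer: [[15, 6], [12, 3]]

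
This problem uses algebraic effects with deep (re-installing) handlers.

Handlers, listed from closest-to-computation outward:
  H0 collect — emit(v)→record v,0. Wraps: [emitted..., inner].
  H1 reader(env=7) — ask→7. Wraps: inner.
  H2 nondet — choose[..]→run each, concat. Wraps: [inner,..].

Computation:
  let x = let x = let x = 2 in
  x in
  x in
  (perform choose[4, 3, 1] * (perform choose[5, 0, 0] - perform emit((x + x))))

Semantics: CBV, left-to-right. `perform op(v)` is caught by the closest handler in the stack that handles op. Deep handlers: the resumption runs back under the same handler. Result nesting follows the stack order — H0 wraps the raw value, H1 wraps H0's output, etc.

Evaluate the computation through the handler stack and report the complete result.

Evaluation trace:
choose[4, 3, 1] @ H2
  branch[0] choose=4:
    choose[5, 0, 0] @ H2
      branch[0] choose=5:
        emit(4) @ H0 ⇒ out+=4
        H0 returns [4, 20]
        H1 returns [4, 20]
        H2 returns [[4, 20]]
      branch[1] choose=0:
        emit(4) @ H0 ⇒ out+=4
        H0 returns [4, 0]
        H1 returns [4, 0]
        H2 returns [[4, 0]]
      branch[2] choose=0:
        emit(4) @ H0 ⇒ out+=4
        H0 returns [4, 0]
        H1 returns [4, 0]
        H2 returns [[4, 0]]
  branch[1] choose=3:
    choose[5, 0, 0] @ H2
      branch[0] choose=5:
        emit(4) @ H0 ⇒ out+=4
        H0 returns [4, 15]
        H1 returns [4, 15]
        H2 returns [[4, 15]]
      branch[1] choose=0:
        emit(4) @ H0 ⇒ out+=4
        H0 returns [4, 0]
        H1 returns [4, 0]
        H2 returns [[4, 0]]
      branch[2] choose=0:
        emit(4) @ H0 ⇒ out+=4
        H0 returns [4, 0]
        H1 returns [4, 0]
        H2 returns [[4, 0]]
  branch[2] choose=1:
    choose[5, 0, 0] @ H2
      branch[0] choose=5:
        emit(4) @ H0 ⇒ out+=4
        H0 returns [4, 5]
        H1 returns [4, 5]
        H2 returns [[4, 5]]
      branch[1] choose=0:
        emit(4) @ H0 ⇒ out+=4
        H0 returns [4, 0]
        H1 returns [4, 0]
        H2 returns [[4, 0]]
      branch[2] choose=0:
        emit(4) @ H0 ⇒ out+=4
        H0 returns [4, 0]
        H1 returns [4, 0]
        H2 returns [[4, 0]]
= [[4, 20], [4, 0], [4, 0], [4, 15], [4, 0], [4, 0], [4, 5], [4, 0], [4, 0]]

Answer: [[4, 20], [4, 0], [4, 0], [4, 15], [4, 0], [4, 0], [4, 5], [4, 0], [4, 0]]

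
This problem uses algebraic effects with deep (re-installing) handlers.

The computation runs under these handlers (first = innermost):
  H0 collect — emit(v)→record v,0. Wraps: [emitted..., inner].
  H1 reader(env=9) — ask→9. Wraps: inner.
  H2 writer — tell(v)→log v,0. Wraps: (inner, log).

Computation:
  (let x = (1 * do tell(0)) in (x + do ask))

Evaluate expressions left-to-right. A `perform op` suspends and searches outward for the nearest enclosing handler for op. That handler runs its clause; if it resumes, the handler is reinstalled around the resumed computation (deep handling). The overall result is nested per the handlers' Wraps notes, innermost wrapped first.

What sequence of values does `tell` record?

Evaluation trace:
tell(0) @ H2 ⇒ log+=0
ask @ H1 ⇒ 9
H0 returns [9]
H1 returns [9]
H2 returns ([9], (0))
= ([9], (0))

Answer: (0)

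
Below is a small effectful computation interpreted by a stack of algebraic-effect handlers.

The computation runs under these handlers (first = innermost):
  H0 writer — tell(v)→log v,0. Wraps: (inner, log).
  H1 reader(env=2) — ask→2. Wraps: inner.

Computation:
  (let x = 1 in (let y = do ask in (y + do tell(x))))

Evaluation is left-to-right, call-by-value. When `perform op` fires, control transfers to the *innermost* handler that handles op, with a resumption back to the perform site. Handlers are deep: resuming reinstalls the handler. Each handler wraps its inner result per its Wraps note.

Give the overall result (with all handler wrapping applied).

Working:
ask @ H1 ⇒ 2
tell(1) @ H0 ⇒ log+=1
H0 returns (2, (1))
H1 returns (2, (1))
= (2, (1))

Answer: (2, (1))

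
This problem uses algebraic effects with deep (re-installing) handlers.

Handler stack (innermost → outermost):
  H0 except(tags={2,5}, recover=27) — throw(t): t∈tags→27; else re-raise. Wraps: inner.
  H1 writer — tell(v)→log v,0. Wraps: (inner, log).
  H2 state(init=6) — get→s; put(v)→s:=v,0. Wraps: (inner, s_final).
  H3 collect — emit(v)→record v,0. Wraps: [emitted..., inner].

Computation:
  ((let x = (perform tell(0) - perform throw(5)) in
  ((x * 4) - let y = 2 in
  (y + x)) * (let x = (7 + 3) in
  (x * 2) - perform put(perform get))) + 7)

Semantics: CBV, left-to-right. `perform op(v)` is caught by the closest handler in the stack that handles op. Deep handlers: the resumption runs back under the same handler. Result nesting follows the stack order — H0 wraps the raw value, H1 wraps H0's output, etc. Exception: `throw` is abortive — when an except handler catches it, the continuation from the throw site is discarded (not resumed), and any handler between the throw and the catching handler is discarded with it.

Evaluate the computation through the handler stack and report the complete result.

Step-by-step:
tell(0) @ H1 ⇒ log+=0
throw(5) @ H0 caught ⇒ 27
H1 returns (27, (0))
H2 returns ((27, (0)), 6)
H3 returns [((27, (0)), 6)]
= [((27, (0)), 6)]

Answer: [((27, (0)), 6)]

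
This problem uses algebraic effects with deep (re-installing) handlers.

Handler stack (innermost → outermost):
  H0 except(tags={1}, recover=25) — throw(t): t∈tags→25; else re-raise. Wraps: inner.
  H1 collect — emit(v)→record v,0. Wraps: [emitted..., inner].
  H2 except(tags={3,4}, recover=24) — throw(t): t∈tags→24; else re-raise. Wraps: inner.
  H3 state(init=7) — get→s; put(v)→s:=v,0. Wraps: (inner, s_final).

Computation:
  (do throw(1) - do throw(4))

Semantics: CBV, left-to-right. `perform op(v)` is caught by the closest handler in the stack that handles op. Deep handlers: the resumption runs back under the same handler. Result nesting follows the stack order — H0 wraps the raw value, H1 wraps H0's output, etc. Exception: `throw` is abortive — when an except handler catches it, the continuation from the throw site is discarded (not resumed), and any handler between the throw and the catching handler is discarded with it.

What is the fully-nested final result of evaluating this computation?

Working:
throw(1) @ H0 caught ⇒ 25
H1 returns [25]
H2 returns [25]
H3 returns ([25], 7)
= ([25], 7)

Answer: ([25], 7)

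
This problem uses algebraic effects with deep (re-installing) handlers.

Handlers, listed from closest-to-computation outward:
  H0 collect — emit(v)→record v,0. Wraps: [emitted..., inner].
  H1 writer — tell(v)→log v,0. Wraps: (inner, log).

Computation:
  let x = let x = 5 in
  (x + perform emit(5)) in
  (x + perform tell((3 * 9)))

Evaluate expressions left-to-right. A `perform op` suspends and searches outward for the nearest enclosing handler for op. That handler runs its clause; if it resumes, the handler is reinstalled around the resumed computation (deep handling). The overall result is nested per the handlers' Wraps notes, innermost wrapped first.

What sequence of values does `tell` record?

Answer: (27)

Step-by-step:
emit(5) @ H0 ⇒ out+=5
tell(27) @ H1 ⇒ log+=27
H0 returns [5, 5]
H1 returns ([5, 5], (27))
= ([5, 5], (27))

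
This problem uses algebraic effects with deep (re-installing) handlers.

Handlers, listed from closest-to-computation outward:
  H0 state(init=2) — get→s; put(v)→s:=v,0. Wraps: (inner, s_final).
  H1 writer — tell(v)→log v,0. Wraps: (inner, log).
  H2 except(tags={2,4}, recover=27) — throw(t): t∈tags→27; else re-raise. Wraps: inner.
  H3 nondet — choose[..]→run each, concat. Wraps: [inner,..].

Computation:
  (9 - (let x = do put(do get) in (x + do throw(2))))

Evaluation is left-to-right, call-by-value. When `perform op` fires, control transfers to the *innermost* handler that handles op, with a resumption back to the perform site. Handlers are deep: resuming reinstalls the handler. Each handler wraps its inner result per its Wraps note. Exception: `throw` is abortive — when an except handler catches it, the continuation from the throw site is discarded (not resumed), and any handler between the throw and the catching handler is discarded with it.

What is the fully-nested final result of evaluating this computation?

Answer: [27]

Working:
get @ H0 ⇒ 2
put(2) @ H0 ⇒ s:=2
throw(2) @ H2 caught ⇒ 27
H3 returns [27]
= [27]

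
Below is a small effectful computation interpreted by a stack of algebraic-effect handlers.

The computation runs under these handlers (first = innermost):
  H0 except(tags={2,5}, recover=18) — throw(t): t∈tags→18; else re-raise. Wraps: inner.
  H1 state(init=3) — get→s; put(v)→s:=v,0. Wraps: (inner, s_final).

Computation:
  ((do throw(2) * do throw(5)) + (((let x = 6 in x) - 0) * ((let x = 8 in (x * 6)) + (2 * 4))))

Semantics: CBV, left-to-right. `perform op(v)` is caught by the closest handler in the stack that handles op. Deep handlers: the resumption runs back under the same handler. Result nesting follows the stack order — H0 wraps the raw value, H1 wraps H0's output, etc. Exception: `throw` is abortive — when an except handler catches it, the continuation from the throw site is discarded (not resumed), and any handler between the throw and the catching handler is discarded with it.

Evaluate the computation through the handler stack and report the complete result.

Working:
throw(2) @ H0 caught ⇒ 18
H1 returns (18, 3)
= (18, 3)

Answer: (18, 3)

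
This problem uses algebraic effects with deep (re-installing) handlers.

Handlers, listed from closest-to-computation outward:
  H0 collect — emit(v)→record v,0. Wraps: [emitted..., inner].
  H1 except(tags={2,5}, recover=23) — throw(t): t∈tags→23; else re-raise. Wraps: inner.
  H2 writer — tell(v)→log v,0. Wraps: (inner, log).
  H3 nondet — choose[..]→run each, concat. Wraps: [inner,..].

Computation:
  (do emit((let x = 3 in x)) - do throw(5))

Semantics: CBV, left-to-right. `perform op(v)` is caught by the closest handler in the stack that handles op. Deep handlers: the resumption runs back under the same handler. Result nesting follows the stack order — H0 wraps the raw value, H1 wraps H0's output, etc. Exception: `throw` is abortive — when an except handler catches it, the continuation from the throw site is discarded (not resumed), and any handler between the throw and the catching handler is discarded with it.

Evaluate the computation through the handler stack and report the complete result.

Answer: [(23, ())]

Working:
emit(3) @ H0 ⇒ out+=3
throw(5) @ H1 caught ⇒ 23
H2 returns (23, ())
H3 returns [(23, ())]
= [(23, ())]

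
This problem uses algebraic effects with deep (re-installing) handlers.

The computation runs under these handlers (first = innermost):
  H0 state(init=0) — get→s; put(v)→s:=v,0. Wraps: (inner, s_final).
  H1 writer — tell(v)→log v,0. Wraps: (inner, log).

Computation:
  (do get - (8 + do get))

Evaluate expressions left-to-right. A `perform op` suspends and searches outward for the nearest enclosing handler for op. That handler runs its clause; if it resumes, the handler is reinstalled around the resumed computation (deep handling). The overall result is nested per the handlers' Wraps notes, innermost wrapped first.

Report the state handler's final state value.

Answer: 0

Step-by-step:
get @ H0 ⇒ 0
get @ H0 ⇒ 0
H0 returns (-8, 0)
H1 returns ((-8, 0), ())
= ((-8, 0), ())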